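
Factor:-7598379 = - 3^1*31^1*81703^1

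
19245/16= 1202 + 13/16 = 1202.81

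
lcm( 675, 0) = 0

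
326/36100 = 163/18050 = 0.01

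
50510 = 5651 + 44859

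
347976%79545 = 29796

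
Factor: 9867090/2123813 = 2^1 * 3^1 * 5^1*43^( - 1)*67^1*4909^1*49391^( - 1 ) 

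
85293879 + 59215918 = 144509797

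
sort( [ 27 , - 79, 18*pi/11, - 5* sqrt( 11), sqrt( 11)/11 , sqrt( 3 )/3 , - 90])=[ - 90 , - 79 ,-5 * sqrt( 11), sqrt( 11)/11,sqrt( 3 )/3,18*pi/11 , 27 ] 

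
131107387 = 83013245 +48094142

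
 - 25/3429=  - 1+3404/3429 = -0.01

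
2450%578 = 138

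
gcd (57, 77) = 1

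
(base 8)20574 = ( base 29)a5h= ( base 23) g4g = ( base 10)8572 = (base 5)233242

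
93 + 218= 311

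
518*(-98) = - 50764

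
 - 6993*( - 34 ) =237762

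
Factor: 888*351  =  311688=2^3*3^4*13^1 * 37^1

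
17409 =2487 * 7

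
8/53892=2/13473 = 0.00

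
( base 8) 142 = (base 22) 4A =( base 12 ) 82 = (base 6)242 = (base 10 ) 98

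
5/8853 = 5/8853 = 0.00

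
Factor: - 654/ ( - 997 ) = 2^1*3^1*109^1*997^( - 1) 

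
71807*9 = 646263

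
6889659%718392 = 424131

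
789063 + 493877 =1282940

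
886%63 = 4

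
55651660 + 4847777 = 60499437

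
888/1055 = 888/1055=0.84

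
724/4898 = 362/2449  =  0.15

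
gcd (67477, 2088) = 1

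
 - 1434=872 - 2306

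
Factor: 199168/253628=128/163=2^7*163^( - 1 ) 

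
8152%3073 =2006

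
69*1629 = 112401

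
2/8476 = 1/4238 = 0.00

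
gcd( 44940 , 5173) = 7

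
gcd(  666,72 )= 18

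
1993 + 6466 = 8459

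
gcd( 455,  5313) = 7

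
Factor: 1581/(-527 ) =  -3 = - 3^1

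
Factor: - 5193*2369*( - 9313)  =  114570546921  =  3^2 *23^1*67^1* 103^1*139^1*577^1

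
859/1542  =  859/1542 = 0.56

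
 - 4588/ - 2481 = 4588/2481 = 1.85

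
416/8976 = 26/561 = 0.05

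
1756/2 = 878 = 878.00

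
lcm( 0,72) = 0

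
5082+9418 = 14500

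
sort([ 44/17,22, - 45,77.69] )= [-45, 44/17, 22,77.69] 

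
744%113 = 66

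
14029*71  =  996059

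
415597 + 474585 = 890182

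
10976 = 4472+6504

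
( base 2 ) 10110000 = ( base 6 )452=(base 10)176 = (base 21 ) 88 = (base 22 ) 80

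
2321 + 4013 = 6334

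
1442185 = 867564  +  574621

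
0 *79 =0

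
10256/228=44 + 56/57 = 44.98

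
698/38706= 349/19353 = 0.02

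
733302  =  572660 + 160642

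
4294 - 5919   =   - 1625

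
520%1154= 520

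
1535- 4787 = -3252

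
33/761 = 33/761= 0.04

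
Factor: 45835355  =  5^1*2767^1*3313^1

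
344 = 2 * 172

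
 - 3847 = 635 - 4482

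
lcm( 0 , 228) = 0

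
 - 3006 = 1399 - 4405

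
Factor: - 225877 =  - 107^1*2111^1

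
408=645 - 237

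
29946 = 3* 9982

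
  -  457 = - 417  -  40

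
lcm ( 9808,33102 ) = 264816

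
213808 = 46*4648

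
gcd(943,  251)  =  1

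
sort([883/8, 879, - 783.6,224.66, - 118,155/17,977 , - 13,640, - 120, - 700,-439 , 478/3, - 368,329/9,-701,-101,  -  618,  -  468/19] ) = [ - 783.6, - 701, - 700,-618, - 439, -368,-120, - 118, - 101, - 468/19, - 13,155/17,329/9,883/8,478/3,224.66, 640, 879,977]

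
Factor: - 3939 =-3^1*13^1 * 101^1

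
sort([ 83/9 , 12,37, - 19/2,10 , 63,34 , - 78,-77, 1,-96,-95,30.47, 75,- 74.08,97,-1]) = [ - 96, - 95, - 78 ,-77, - 74.08,-19/2 ,-1, 1, 83/9 , 10,12,  30.47, 34,37,63, 75, 97]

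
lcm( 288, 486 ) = 7776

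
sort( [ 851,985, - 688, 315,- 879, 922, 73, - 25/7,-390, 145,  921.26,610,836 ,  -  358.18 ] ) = [ -879,  -  688,- 390,- 358.18 ,- 25/7,73,145,315,610, 836, 851,  921.26, 922,985 ] 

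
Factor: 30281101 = 59^1*513239^1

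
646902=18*35939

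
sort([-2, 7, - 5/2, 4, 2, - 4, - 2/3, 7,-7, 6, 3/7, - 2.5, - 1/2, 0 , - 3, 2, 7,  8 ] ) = [-7, - 4, - 3,-5/2,-2.5, - 2, - 2/3, - 1/2 , 0,  3/7, 2, 2 , 4 , 6, 7, 7, 7,8 ]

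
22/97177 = 22/97177=0.00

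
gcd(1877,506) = 1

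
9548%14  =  0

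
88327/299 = 88327/299 = 295.41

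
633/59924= 3/284= 0.01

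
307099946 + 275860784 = 582960730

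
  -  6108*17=  -  103836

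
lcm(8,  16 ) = 16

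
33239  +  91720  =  124959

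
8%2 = 0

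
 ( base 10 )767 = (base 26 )13d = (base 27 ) 11B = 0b1011111111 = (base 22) 1cj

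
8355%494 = 451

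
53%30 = 23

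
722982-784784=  - 61802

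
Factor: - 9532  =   - 2^2 *2383^1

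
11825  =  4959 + 6866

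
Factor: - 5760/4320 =-2^2*3^(-1 ) = - 4/3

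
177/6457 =177/6457 = 0.03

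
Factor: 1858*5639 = 10477262 = 2^1*929^1*5639^1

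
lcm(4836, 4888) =454584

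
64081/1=64081=64081.00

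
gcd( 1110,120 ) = 30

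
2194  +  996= 3190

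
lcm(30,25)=150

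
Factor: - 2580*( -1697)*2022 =2^3*3^2* 5^1*43^1*337^1* 1697^1 =8852841720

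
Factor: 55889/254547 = 3^( - 2)*28283^( - 1)*55889^1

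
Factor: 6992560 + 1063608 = 8056168 = 2^3*1007021^1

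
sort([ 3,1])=[ 1,3 ]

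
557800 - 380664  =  177136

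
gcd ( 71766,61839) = 9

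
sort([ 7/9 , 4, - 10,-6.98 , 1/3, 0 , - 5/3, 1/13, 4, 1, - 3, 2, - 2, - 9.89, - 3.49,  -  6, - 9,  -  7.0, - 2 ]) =[-10, - 9.89, -9,-7.0, - 6.98, - 6, - 3.49  , - 3 , - 2, - 2, - 5/3, 0, 1/13, 1/3, 7/9, 1, 2,4 , 4]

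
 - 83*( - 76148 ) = 6320284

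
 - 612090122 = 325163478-937253600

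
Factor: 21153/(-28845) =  - 3^(-1)*5^(-1)*11^1= -11/15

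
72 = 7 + 65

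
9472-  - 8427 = 17899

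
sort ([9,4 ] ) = [ 4 , 9]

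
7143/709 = 10 + 53/709 =10.07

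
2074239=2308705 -234466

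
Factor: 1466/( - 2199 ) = - 2/3 = - 2^1*3^ (-1) 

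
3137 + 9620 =12757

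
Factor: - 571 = - 571^1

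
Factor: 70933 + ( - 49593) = 2^2*5^1*11^1*97^1 = 21340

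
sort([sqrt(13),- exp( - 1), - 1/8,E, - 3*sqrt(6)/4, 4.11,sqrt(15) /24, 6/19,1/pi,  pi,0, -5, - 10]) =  [ - 10, - 5,  -  3 * sqrt( 6)/4, - exp( - 1), - 1/8,  0, sqrt( 15)/24, 6/19  ,  1/pi , E, pi,sqrt( 13), 4.11 ] 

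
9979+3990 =13969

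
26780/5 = 5356= 5356.00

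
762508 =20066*38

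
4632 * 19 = 88008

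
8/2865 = 8/2865 = 0.00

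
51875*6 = 311250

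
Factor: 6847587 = 3^2*760843^1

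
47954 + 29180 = 77134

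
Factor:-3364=-2^2*29^2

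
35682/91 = 392 + 10/91= 392.11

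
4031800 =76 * 53050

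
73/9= 8 + 1/9 = 8.11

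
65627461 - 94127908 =  -  28500447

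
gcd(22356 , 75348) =828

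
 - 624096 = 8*( -78012) 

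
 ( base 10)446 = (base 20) 126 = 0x1be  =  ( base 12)312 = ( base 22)k6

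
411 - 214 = 197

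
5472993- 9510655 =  - 4037662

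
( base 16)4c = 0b1001100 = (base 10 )76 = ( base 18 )44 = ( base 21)3D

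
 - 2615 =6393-9008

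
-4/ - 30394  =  2/15197 = 0.00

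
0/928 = 0 = 0.00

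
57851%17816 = 4403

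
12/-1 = - 12 + 0/1 = -12.00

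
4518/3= 1506  =  1506.00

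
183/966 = 61/322 =0.19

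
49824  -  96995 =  - 47171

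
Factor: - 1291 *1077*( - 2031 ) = 2823916617 = 3^2*359^1*677^1*1291^1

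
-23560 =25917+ - 49477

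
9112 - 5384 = 3728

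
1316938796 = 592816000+724122796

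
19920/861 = 6640/287= 23.14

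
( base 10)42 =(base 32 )1a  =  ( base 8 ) 52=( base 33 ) 19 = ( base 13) 33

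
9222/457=9222/457 = 20.18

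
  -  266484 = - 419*636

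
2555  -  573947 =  - 571392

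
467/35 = 467/35 = 13.34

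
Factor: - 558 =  - 2^1*3^2*31^1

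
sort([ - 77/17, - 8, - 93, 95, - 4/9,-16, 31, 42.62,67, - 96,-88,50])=[ -96, - 93,  -  88, - 16, - 8, - 77/17, - 4/9, 31, 42.62,50,67, 95]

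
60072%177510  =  60072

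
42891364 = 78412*547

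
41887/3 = 41887/3 =13962.33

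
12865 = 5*2573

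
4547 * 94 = 427418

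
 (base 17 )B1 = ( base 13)116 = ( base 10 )188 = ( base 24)7K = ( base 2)10111100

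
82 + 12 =94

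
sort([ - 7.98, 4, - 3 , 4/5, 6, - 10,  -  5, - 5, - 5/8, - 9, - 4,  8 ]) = [ - 10, - 9, - 7.98, - 5, - 5, - 4,- 3, - 5/8, 4/5,4,6, 8]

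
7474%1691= 710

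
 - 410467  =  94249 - 504716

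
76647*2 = 153294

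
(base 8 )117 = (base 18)47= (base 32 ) 2F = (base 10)79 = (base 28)2n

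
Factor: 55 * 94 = 5170 = 2^1*5^1*11^1 * 47^1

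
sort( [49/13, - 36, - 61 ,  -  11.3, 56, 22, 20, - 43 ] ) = [ - 61, - 43, - 36, - 11.3, 49/13, 20,22, 56]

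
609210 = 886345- 277135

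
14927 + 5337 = 20264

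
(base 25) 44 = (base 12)88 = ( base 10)104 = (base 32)38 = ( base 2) 1101000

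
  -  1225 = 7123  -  8348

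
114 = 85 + 29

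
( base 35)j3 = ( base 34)jm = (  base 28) no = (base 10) 668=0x29C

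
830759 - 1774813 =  - 944054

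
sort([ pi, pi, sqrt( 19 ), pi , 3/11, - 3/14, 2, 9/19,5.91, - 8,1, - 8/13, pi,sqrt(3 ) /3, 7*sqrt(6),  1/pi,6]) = [ - 8, -8/13, - 3/14, 3/11, 1/pi, 9/19,sqrt( 3 )/3, 1, 2,  pi, pi, pi,  pi, sqrt(19), 5.91, 6, 7*sqrt( 6)]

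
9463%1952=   1655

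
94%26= 16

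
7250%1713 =398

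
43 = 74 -31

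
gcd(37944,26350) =1054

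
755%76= 71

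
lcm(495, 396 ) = 1980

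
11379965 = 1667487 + 9712478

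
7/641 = 7/641 = 0.01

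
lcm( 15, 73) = 1095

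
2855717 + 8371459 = 11227176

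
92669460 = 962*96330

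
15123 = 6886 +8237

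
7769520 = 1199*6480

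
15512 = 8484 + 7028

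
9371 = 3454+5917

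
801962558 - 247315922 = 554646636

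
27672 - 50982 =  - 23310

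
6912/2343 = 2304/781 = 2.95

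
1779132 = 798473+980659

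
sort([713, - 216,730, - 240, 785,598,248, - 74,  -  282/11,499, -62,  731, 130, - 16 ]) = [  -  240  , - 216, - 74, - 62, - 282/11,-16,130,  248, 499, 598,713,730, 731,785]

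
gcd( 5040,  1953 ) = 63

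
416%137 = 5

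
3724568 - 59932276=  - 56207708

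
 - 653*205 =  -  133865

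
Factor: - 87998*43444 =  - 3822985112 = - 2^3*23^1*1913^1*10861^1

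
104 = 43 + 61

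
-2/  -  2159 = 2/2159 = 0.00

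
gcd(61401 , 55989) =3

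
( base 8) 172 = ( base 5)442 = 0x7a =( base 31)3t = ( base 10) 122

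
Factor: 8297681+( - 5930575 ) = 2367106 = 2^1*7^1*169079^1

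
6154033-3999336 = 2154697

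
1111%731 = 380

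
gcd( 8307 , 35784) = 639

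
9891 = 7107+2784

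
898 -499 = 399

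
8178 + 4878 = 13056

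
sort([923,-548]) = [ - 548,923 ]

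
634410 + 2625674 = 3260084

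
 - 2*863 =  - 1726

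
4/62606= 2/31303 = 0.00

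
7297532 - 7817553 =- 520021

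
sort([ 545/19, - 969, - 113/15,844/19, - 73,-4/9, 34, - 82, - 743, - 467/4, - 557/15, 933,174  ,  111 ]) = [ - 969 , - 743, - 467/4, - 82, - 73, - 557/15 ,-113/15, - 4/9, 545/19,34,844/19,111,174,933]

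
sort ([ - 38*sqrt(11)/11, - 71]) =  [ - 71, - 38*sqrt( 11)/11] 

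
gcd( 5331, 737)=1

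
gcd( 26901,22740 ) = 3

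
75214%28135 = 18944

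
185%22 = 9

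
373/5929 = 373/5929 = 0.06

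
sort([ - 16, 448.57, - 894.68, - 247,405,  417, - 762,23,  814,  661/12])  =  [ - 894.68, - 762, - 247, - 16, 23,661/12,  405, 417,448.57,814 ]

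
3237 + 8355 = 11592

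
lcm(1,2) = 2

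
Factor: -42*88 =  - 2^4*3^1*7^1*11^1 = - 3696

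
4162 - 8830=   -  4668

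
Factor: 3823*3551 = 53^1*67^1*3823^1 = 13575473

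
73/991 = 73/991 = 0.07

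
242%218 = 24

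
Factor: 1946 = 2^1*7^1 * 139^1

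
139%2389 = 139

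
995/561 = 1+434/561 =1.77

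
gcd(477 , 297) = 9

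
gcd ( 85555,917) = 1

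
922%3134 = 922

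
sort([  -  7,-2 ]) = [-7, - 2] 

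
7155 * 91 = 651105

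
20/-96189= - 1 + 96169/96189 =-0.00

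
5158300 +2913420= 8071720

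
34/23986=17/11993 = 0.00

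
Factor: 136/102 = 2^2*3^( - 1)=4/3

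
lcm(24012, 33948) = 984492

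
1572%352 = 164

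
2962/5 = 2962/5 =592.40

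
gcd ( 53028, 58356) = 36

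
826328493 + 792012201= 1618340694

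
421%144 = 133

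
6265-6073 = 192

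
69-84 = - 15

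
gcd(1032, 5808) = 24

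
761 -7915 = - 7154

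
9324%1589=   1379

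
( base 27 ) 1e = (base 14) 2d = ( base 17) 27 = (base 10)41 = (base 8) 51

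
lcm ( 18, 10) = 90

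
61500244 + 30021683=91521927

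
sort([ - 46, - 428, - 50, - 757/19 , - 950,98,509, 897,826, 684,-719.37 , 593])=[ - 950, - 719.37, - 428, - 50,-46, - 757/19, 98 , 509,593, 684,  826  ,  897 ]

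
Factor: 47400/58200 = 79^1 * 97^( -1 ) = 79/97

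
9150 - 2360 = 6790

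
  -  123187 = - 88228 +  - 34959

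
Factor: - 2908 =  - 2^2*727^1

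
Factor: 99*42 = 4158 = 2^1 * 3^3*7^1*11^1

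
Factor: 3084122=2^1*307^1*5023^1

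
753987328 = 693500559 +60486769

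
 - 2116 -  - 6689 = 4573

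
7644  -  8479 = -835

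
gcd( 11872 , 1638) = 14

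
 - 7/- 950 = 7/950 = 0.01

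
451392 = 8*56424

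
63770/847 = 9110/121 = 75.29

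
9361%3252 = 2857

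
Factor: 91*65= 5915 = 5^1 * 7^1*13^2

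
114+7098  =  7212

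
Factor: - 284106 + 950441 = 666335 = 5^1*71^1*1877^1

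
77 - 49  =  28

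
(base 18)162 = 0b110110010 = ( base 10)434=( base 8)662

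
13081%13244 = 13081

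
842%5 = 2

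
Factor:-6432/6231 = -2^5*31^( - 1 )=- 32/31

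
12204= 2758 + 9446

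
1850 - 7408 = - 5558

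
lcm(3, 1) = 3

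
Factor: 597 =3^1 * 199^1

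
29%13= 3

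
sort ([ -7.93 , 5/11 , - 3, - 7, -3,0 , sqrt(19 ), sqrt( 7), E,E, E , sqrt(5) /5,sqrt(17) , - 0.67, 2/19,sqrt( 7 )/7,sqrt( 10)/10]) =[ - 7.93, - 7, - 3, - 3 , - 0.67, 0 , 2/19 , sqrt( 10)/10,sqrt( 7 )/7,sqrt (5) /5,5/11,sqrt(7 ), E , E, E, sqrt (17 ), sqrt( 19)]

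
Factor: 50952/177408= 2^( - 5 )*3^ ( - 1)*7^( - 1 )*193^1=193/672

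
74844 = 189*396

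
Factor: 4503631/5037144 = 2^ (-3 )*3^ (-1)*7^( - 1)*  11^1 * 401^1*1021^1* 29983^( - 1)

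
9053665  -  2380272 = 6673393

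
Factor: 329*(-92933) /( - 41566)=4367851/5938=2^( - 1)*47^1*199^1* 467^1*2969^ (-1 ) 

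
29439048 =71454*412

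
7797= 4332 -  - 3465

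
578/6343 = 578/6343= 0.09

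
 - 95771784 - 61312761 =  - 157084545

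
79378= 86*923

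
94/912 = 47/456 = 0.10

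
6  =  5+1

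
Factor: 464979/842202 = 2183/3954 = 2^( - 1 )*3^( - 1) *37^1* 59^1 * 659^(- 1)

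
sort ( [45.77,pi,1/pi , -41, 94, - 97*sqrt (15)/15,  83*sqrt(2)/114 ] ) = [ - 41, -97*sqrt( 15)/15 , 1/pi,83*sqrt(2) /114,pi,45.77,94]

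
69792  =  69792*1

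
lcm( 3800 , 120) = 11400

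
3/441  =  1/147 =0.01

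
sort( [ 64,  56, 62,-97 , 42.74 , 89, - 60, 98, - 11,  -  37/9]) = [ - 97, - 60, - 11,  -  37/9, 42.74,56, 62, 64, 89, 98 ] 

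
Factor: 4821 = 3^1*1607^1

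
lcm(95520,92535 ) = 2961120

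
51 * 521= 26571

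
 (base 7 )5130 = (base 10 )1785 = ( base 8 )3371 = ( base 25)2la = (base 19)4hi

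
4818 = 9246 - 4428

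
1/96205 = 1/96205 = 0.00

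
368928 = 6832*54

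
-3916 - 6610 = -10526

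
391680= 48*8160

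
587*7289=4278643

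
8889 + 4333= 13222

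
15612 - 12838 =2774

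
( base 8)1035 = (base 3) 202001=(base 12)391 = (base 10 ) 541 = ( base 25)LG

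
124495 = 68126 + 56369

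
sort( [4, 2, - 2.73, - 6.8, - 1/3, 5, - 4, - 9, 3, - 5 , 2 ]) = [ - 9, - 6.8, - 5, - 4, - 2.73, - 1/3, 2, 2, 3 , 4, 5 ]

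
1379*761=1049419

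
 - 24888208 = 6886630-31774838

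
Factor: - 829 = - 829^1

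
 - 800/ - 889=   800/889 = 0.90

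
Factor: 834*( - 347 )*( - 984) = 284767632= 2^4*3^2*41^1*139^1*347^1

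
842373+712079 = 1554452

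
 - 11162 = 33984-45146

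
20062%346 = 340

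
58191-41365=16826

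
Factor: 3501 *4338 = 2^1*3^4*241^1  *389^1 = 15187338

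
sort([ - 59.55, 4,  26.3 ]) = [ - 59.55,4, 26.3] 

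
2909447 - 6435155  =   - 3525708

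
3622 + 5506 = 9128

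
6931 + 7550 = 14481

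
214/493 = 214/493 = 0.43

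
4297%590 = 167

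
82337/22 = 3742+13/22 =3742.59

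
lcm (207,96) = 6624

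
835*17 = 14195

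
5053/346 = 14 + 209/346 = 14.60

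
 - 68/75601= - 68/75601=-0.00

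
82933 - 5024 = 77909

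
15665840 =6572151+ 9093689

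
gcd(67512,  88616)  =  8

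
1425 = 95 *15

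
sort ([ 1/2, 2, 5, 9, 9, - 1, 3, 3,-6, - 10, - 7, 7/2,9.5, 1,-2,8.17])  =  [ - 10  , - 7,-6, - 2, - 1, 1/2, 1, 2, 3,3, 7/2,5, 8.17, 9, 9, 9.5]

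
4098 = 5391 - 1293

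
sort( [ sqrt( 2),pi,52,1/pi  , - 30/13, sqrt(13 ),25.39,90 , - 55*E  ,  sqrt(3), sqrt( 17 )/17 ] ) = [ - 55*E, - 30/13,sqrt(17 ) /17,1/pi , sqrt ( 2),sqrt( 3), pi,sqrt( 13 ),25.39,52, 90 ]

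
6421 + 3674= 10095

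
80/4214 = 40/2107 =0.02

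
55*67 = 3685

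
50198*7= 351386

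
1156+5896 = 7052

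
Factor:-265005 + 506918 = 7^2*4937^1 = 241913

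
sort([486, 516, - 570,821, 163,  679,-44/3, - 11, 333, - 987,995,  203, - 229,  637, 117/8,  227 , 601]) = [ - 987, - 570 , - 229, - 44/3,-11,117/8  ,  163, 203 , 227,333,486, 516, 601,  637,679,821,  995 ]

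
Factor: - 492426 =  - 2^1 * 3^3*11^1*829^1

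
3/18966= 1/6322 = 0.00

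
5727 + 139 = 5866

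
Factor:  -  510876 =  - 2^2*3^2*23^1*617^1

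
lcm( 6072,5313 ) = 42504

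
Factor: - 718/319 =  - 2^1*11^(-1)*29^( - 1)*359^1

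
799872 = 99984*8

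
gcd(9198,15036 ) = 42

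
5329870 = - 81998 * ( - 65 ) 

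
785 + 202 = 987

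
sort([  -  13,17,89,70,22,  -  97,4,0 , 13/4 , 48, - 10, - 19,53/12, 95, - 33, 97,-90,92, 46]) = [-97, - 90,-33, - 19, - 13, - 10,0,13/4,  4, 53/12, 17, 22,46,48,70,89,92,95, 97 ]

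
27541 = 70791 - 43250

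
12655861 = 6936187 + 5719674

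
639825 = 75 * 8531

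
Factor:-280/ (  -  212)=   2^1*5^1*7^1 *53^( - 1 ) = 70/53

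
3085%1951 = 1134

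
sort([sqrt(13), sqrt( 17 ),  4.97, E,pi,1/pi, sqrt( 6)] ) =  [ 1/pi, sqrt( 6), E, pi, sqrt( 13 ), sqrt ( 17),4.97]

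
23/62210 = 23/62210=   0.00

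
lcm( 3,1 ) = 3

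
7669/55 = 7669/55 = 139.44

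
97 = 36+61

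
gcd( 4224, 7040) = 1408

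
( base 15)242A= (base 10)7690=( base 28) 9MI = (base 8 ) 17012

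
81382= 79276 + 2106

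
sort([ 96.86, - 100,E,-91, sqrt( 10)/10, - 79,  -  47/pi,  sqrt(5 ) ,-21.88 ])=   [-100, - 91, - 79, - 21.88, - 47/pi,sqrt ( 10 ) /10,sqrt( 5 ),E, 96.86 ] 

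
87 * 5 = 435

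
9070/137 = 9070/137 = 66.20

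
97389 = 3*32463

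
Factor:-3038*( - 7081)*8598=184960846644 = 2^2*3^1*7^2* 31^1*73^1*97^1*1433^1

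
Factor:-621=  -  3^3 * 23^1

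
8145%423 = 108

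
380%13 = 3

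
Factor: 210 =2^1*3^1*5^1 *7^1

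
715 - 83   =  632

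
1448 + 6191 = 7639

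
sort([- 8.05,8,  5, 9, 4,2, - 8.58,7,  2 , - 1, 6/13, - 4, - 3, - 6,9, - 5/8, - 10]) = [ - 10, - 8.58,  -  8.05, - 6, - 4,  -  3, - 1, - 5/8,6/13,2,2,4, 5,7,8, 9,9]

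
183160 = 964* 190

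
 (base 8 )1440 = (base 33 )O8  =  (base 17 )2D1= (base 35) MU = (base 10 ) 800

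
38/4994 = 19/2497= 0.01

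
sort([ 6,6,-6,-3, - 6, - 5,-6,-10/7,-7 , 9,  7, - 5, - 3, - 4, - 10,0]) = [-10, - 7, - 6,  -  6, - 6,-5, - 5, - 4, - 3, - 3, - 10/7,  0,6, 6, 7, 9]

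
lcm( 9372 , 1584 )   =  112464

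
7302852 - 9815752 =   -  2512900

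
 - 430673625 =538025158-968698783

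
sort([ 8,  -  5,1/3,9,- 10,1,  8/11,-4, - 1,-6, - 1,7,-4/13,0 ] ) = [-10, - 6, - 5, - 4,-1,-1,- 4/13,0, 1/3, 8/11, 1,7,8 , 9] 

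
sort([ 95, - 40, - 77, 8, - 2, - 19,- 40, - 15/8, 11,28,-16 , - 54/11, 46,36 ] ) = [ - 77, -40, - 40, - 19, - 16,-54/11, - 2, - 15/8,8,11,  28, 36,46, 95]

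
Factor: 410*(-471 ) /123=-1570 = - 2^1*5^1*157^1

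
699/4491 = 233/1497 = 0.16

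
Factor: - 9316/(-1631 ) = 2^2  *7^( - 1) * 17^1*137^1 * 233^ (-1) 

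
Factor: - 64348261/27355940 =-2^( - 2 ) * 5^( -1 )*59^( - 1)*97^(-1) * 239^(-1 )*64348261^1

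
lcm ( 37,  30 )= 1110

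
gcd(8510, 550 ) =10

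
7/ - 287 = - 1 + 40/41 = - 0.02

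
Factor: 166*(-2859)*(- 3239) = 2^1*3^1*41^1*79^1*83^1*953^1 = 1537209966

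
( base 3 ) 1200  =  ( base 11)41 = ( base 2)101101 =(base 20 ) 25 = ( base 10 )45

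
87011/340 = 87011/340 = 255.91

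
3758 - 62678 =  - 58920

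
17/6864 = 17/6864 = 0.00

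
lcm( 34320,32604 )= 652080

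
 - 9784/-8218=4892/4109 = 1.19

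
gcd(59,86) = 1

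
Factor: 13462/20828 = 2^(  -  1)*41^ (- 1)*53^1 =53/82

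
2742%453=24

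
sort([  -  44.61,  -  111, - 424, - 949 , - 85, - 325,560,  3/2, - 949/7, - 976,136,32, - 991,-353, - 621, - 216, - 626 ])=[ - 991, - 976,  -  949, - 626, - 621 ,-424, - 353, - 325, - 216,- 949/7, - 111, - 85, - 44.61, 3/2,32,136,560]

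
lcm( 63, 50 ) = 3150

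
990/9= 110 = 110.00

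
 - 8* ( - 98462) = 787696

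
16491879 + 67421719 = 83913598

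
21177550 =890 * 23795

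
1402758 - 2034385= -631627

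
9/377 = 9/377 = 0.02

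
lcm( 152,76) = 152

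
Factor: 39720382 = 2^1*13^1*71^1*21517^1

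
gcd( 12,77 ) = 1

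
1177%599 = 578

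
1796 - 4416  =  -2620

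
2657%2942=2657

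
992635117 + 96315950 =1088951067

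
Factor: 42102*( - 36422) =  - 1533439044 = - 2^2*3^2*2339^1 * 18211^1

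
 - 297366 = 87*( - 3418 ) 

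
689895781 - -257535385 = 947431166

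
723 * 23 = 16629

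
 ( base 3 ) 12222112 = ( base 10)4361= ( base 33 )405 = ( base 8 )10411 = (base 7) 15500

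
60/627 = 20/209 =0.10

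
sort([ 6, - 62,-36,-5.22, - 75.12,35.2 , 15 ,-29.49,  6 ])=[ - 75.12,-62, - 36, - 29.49,-5.22, 6 , 6, 15,35.2] 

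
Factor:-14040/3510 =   -  2^2 = -  4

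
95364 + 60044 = 155408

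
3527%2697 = 830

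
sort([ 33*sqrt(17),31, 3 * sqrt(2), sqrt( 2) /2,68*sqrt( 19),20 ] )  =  [ sqrt(2 ) /2,3*sqrt(2), 20, 31, 33*sqrt( 17 ),68*sqrt(19)]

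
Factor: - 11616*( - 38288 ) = 444753408 = 2^9*3^1*11^2*2393^1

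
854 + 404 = 1258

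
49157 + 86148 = 135305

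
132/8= 33/2 =16.50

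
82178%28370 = 25438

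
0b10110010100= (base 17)4G0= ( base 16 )594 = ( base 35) 15S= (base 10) 1428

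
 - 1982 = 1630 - 3612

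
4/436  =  1/109 = 0.01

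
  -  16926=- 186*91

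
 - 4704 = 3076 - 7780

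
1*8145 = 8145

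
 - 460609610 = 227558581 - 688168191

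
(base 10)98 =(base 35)2S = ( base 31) 35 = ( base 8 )142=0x62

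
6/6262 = 3/3131 =0.00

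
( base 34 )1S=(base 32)1u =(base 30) 22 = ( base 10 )62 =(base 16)3E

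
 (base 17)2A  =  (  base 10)44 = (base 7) 62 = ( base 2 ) 101100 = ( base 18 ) 28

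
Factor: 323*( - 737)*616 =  - 2^3*7^1*11^2*17^1*19^1*67^1 = -  146639416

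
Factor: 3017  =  7^1 * 431^1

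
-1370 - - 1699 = 329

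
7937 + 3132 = 11069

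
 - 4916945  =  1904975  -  6821920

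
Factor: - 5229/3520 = -2^ ( - 6)*3^2*5^ ( - 1)*7^1*11^( - 1)*83^1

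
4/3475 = 4/3475 = 0.00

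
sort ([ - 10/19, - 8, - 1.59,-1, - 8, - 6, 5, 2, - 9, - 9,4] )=[-9,-9, - 8,  -  8,-6, - 1.59, - 1,  -  10/19 , 2, 4, 5]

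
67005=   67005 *1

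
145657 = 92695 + 52962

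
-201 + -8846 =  - 9047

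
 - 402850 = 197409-600259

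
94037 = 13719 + 80318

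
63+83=146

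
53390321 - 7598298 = 45792023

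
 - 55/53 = -55/53 = - 1.04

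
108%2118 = 108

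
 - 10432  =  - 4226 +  - 6206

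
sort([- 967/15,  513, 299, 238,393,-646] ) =[- 646, - 967/15,  238,  299, 393, 513]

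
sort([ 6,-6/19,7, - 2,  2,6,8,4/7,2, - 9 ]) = [ - 9,-2,-6/19,4/7,2,2,6,6,7, 8 ] 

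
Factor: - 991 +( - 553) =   -  2^3 * 193^1= - 1544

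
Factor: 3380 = 2^2*5^1*13^2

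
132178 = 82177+50001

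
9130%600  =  130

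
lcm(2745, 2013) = 30195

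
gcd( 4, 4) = 4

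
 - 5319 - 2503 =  - 7822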